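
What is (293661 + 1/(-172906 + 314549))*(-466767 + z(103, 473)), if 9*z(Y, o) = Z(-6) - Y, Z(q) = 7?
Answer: -58246886176932992/424929 ≈ -1.3707e+11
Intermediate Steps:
z(Y, o) = 7/9 - Y/9 (z(Y, o) = (7 - Y)/9 = 7/9 - Y/9)
(293661 + 1/(-172906 + 314549))*(-466767 + z(103, 473)) = (293661 + 1/(-172906 + 314549))*(-466767 + (7/9 - 1/9*103)) = (293661 + 1/141643)*(-466767 + (7/9 - 103/9)) = (293661 + 1/141643)*(-466767 - 32/3) = (41595025024/141643)*(-1400333/3) = -58246886176932992/424929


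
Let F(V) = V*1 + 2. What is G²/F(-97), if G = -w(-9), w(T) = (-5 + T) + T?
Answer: -529/95 ≈ -5.5684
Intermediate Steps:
w(T) = -5 + 2*T
F(V) = 2 + V (F(V) = V + 2 = 2 + V)
G = 23 (G = -(-5 + 2*(-9)) = -(-5 - 18) = -1*(-23) = 23)
G²/F(-97) = 23²/(2 - 97) = 529/(-95) = 529*(-1/95) = -529/95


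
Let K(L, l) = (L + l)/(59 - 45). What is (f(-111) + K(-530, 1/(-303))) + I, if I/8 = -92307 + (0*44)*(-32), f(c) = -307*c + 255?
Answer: -2987054599/4242 ≈ -7.0416e+5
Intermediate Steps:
f(c) = 255 - 307*c
I = -738456 (I = 8*(-92307 + (0*44)*(-32)) = 8*(-92307 + 0*(-32)) = 8*(-92307 + 0) = 8*(-92307) = -738456)
K(L, l) = L/14 + l/14 (K(L, l) = (L + l)/14 = (L + l)*(1/14) = L/14 + l/14)
(f(-111) + K(-530, 1/(-303))) + I = ((255 - 307*(-111)) + ((1/14)*(-530) + (1/14)/(-303))) - 738456 = ((255 + 34077) + (-265/7 + (1/14)*(-1/303))) - 738456 = (34332 + (-265/7 - 1/4242)) - 738456 = (34332 - 160591/4242) - 738456 = 145475753/4242 - 738456 = -2987054599/4242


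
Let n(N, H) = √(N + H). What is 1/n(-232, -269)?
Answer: -I*√501/501 ≈ -0.044677*I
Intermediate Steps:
n(N, H) = √(H + N)
1/n(-232, -269) = 1/(√(-269 - 232)) = 1/(√(-501)) = 1/(I*√501) = -I*√501/501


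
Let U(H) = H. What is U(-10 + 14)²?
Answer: 16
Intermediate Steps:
U(-10 + 14)² = (-10 + 14)² = 4² = 16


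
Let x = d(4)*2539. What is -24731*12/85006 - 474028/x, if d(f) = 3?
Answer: -21277868246/323745351 ≈ -65.724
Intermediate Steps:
x = 7617 (x = 3*2539 = 7617)
-24731*12/85006 - 474028/x = -24731*12/85006 - 474028/7617 = -296772*1/85006 - 474028*1/7617 = -148386/42503 - 474028/7617 = -21277868246/323745351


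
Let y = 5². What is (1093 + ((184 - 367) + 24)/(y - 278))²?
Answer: 76556249344/64009 ≈ 1.1960e+6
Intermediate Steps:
y = 25
(1093 + ((184 - 367) + 24)/(y - 278))² = (1093 + ((184 - 367) + 24)/(25 - 278))² = (1093 + (-183 + 24)/(-253))² = (1093 - 159*(-1/253))² = (1093 + 159/253)² = (276688/253)² = 76556249344/64009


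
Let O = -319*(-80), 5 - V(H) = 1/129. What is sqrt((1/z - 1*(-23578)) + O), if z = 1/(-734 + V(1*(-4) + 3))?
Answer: 20*sqrt(2012271)/129 ≈ 219.93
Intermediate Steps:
V(H) = 644/129 (V(H) = 5 - 1/129 = 644/129)
z = -129/94042 (z = 1/(-734 + 644/129) = 1/(-94042/129) = -129/94042 ≈ -0.0013717)
O = 25520
sqrt((1/z - 1*(-23578)) + O) = sqrt((1/(-129/94042) - 1*(-23578)) + 25520) = sqrt((-94042/129 + 23578) + 25520) = sqrt(2947520/129 + 25520) = sqrt(6239600/129) = 20*sqrt(2012271)/129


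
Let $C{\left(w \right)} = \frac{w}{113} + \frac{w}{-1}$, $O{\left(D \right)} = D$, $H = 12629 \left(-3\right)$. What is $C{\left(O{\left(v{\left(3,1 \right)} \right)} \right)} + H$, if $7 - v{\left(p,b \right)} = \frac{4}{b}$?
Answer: $- \frac{4281567}{113} \approx -37890.0$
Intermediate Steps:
$v{\left(p,b \right)} = 7 - \frac{4}{b}$
$H = -37887$
$C{\left(w \right)} = - \frac{112 w}{113}$ ($C{\left(w \right)} = w \frac{1}{113} + w \left(-1\right) = \frac{w}{113} - w = - \frac{112 w}{113}$)
$C{\left(O{\left(v{\left(3,1 \right)} \right)} \right)} + H = - \frac{112 \left(7 - \frac{4}{1}\right)}{113} - 37887 = - \frac{112 \left(7 - 4\right)}{113} - 37887 = \left(- \frac{112}{113}\right) 3 - 37887 = - \frac{336}{113} - 37887 = - \frac{4281567}{113}$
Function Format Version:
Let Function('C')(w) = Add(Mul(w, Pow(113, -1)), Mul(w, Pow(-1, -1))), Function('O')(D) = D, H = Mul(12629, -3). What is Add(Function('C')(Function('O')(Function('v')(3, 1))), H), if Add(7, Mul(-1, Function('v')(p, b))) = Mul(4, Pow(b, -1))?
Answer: Rational(-4281567, 113) ≈ -37890.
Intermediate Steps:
Function('v')(p, b) = Add(7, Mul(-4, Pow(b, -1))) (Function('v')(p, b) = Add(7, Mul(-1, Mul(4, Pow(b, -1)))) = Add(7, Mul(-4, Pow(b, -1))))
H = -37887
Function('C')(w) = Mul(Rational(-112, 113), w) (Function('C')(w) = Add(Mul(w, Rational(1, 113)), Mul(w, -1)) = Add(Mul(Rational(1, 113), w), Mul(-1, w)) = Mul(Rational(-112, 113), w))
Add(Function('C')(Function('O')(Function('v')(3, 1))), H) = Add(Mul(Rational(-112, 113), Add(7, Mul(-4, Pow(1, -1)))), -37887) = Add(Mul(Rational(-112, 113), Add(7, Mul(-4, 1))), -37887) = Add(Mul(Rational(-112, 113), Add(7, -4)), -37887) = Add(Mul(Rational(-112, 113), 3), -37887) = Add(Rational(-336, 113), -37887) = Rational(-4281567, 113)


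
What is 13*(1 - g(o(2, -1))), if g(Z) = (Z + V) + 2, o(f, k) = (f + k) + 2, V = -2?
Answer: -26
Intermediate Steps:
o(f, k) = 2 + f + k
g(Z) = Z (g(Z) = (Z - 2) + 2 = (-2 + Z) + 2 = Z)
13*(1 - g(o(2, -1))) = 13*(1 - (2 + 2 - 1)) = 13*(1 - 1*3) = 13*(1 - 3) = 13*(-2) = -26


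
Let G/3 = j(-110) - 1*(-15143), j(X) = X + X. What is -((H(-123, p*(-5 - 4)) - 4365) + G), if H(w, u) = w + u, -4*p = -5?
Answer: -161079/4 ≈ -40270.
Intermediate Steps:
p = 5/4 (p = -¼*(-5) = 5/4 ≈ 1.2500)
j(X) = 2*X
H(w, u) = u + w
G = 44769 (G = 3*(2*(-110) - 1*(-15143)) = 3*(-220 + 15143) = 3*14923 = 44769)
-((H(-123, p*(-5 - 4)) - 4365) + G) = -(((5*(-5 - 4)/4 - 123) - 4365) + 44769) = -((((5/4)*(-9) - 123) - 4365) + 44769) = -(((-45/4 - 123) - 4365) + 44769) = -((-537/4 - 4365) + 44769) = -(-17997/4 + 44769) = -1*161079/4 = -161079/4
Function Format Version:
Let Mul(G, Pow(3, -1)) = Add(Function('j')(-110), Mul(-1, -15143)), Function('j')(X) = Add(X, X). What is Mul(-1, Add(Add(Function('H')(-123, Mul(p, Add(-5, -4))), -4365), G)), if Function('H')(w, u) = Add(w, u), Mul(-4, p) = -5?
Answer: Rational(-161079, 4) ≈ -40270.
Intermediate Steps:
p = Rational(5, 4) (p = Mul(Rational(-1, 4), -5) = Rational(5, 4) ≈ 1.2500)
Function('j')(X) = Mul(2, X)
Function('H')(w, u) = Add(u, w)
G = 44769 (G = Mul(3, Add(Mul(2, -110), Mul(-1, -15143))) = Mul(3, Add(-220, 15143)) = Mul(3, 14923) = 44769)
Mul(-1, Add(Add(Function('H')(-123, Mul(p, Add(-5, -4))), -4365), G)) = Mul(-1, Add(Add(Add(Mul(Rational(5, 4), Add(-5, -4)), -123), -4365), 44769)) = Mul(-1, Add(Add(Add(Mul(Rational(5, 4), -9), -123), -4365), 44769)) = Mul(-1, Add(Add(Add(Rational(-45, 4), -123), -4365), 44769)) = Mul(-1, Add(Add(Rational(-537, 4), -4365), 44769)) = Mul(-1, Add(Rational(-17997, 4), 44769)) = Mul(-1, Rational(161079, 4)) = Rational(-161079, 4)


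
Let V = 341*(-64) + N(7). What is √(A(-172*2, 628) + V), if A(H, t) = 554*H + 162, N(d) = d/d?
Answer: I*√212237 ≈ 460.69*I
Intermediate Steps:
N(d) = 1
A(H, t) = 162 + 554*H
V = -21823 (V = 341*(-64) + 1 = -21824 + 1 = -21823)
√(A(-172*2, 628) + V) = √((162 + 554*(-172*2)) - 21823) = √((162 + 554*(-344)) - 21823) = √((162 - 190576) - 21823) = √(-190414 - 21823) = √(-212237) = I*√212237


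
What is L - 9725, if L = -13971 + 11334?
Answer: -12362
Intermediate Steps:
L = -2637
L - 9725 = -2637 - 9725 = -12362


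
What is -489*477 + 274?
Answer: -232979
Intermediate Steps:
-489*477 + 274 = -233253 + 274 = -232979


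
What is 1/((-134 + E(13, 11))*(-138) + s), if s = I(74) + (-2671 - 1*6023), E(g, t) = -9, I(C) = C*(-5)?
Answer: 1/10670 ≈ 9.3721e-5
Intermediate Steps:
I(C) = -5*C
s = -9064 (s = -5*74 + (-2671 - 1*6023) = -370 + (-2671 - 6023) = -370 - 8694 = -9064)
1/((-134 + E(13, 11))*(-138) + s) = 1/((-134 - 9)*(-138) - 9064) = 1/(-143*(-138) - 9064) = 1/(19734 - 9064) = 1/10670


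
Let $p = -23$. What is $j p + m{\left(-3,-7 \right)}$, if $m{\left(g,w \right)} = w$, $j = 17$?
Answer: $-398$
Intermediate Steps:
$j p + m{\left(-3,-7 \right)} = 17 \left(-23\right) - 7 = -391 - 7 = -398$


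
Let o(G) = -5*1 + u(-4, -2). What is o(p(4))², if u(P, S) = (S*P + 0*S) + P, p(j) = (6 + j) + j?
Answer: 1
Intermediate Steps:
p(j) = 6 + 2*j
u(P, S) = P + P*S (u(P, S) = (P*S + 0) + P = P*S + P = P + P*S)
o(G) = -1 (o(G) = -5*1 - 4*(1 - 2) = -5 - 4*(-1) = -5 + 4 = -1)
o(p(4))² = (-1)² = 1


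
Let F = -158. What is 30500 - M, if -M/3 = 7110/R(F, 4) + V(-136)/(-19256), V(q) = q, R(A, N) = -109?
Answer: 7950735749/262363 ≈ 30304.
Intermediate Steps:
M = 51335751/262363 (M = -3*(7110/(-109) - 136/(-19256)) = -3*(7110*(-1/109) - 136*(-1/19256)) = -3*(-7110/109 + 17/2407) = -3*(-17111917/262363) = 51335751/262363 ≈ 195.67)
30500 - M = 30500 - 1*51335751/262363 = 30500 - 51335751/262363 = 7950735749/262363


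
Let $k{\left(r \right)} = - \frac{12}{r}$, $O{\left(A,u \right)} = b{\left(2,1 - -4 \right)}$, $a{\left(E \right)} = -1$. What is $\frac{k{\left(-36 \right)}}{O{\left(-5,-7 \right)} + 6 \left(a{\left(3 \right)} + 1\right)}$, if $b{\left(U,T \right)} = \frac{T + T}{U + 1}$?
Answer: $\frac{1}{10} \approx 0.1$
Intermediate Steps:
$b{\left(U,T \right)} = \frac{2 T}{1 + U}$
$O{\left(A,u \right)} = \frac{10}{3}$ ($O{\left(A,u \right)} = \frac{2 \left(1 - -4\right)}{1 + 2} = \frac{2 \left(1 + 4\right)}{3} = 2 \cdot 5 \cdot \frac{1}{3} = \frac{10}{3}$)
$\frac{k{\left(-36 \right)}}{O{\left(-5,-7 \right)} + 6 \left(a{\left(3 \right)} + 1\right)} = \frac{\left(-12\right) \frac{1}{-36}}{\frac{10}{3} + 6 \left(-1 + 1\right)} = \frac{\left(-12\right) \left(- \frac{1}{36}\right)}{\frac{10}{3} + 6 \cdot 0} = \frac{1}{3 \left(\frac{10}{3} + 0\right)} = \frac{1}{3 \cdot \frac{10}{3}} = \frac{1}{3} \cdot \frac{3}{10} = \frac{1}{10}$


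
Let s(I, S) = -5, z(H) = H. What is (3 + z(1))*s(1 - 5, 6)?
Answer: -20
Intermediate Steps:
(3 + z(1))*s(1 - 5, 6) = (3 + 1)*(-5) = 4*(-5) = -20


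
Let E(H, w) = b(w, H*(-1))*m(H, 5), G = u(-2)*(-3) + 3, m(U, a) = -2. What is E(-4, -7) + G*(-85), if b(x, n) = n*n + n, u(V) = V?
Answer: -805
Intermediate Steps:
b(x, n) = n + n² (b(x, n) = n² + n = n + n²)
G = 9 (G = -2*(-3) + 3 = 6 + 3 = 9)
E(H, w) = 2*H*(1 - H) (E(H, w) = ((H*(-1))*(1 + H*(-1)))*(-2) = ((-H)*(1 - H))*(-2) = -H*(1 - H)*(-2) = 2*H*(1 - H))
E(-4, -7) + G*(-85) = 2*(-4)*(1 - 1*(-4)) + 9*(-85) = 2*(-4)*(1 + 4) - 765 = 2*(-4)*5 - 765 = -40 - 765 = -805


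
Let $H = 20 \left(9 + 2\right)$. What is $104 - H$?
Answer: $-116$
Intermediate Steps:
$H = 220$ ($H = 20 \cdot 11 = 220$)
$104 - H = 104 - 220 = -116$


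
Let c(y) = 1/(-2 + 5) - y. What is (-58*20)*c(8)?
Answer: 26680/3 ≈ 8893.3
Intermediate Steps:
c(y) = 1/3 - y
(-58*20)*c(8) = (-58*20)*(1/3 - 1*8) = -1160*(1/3 - 8) = -1160*(-23/3) = 26680/3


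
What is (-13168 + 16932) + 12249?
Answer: 16013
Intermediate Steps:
(-13168 + 16932) + 12249 = 3764 + 12249 = 16013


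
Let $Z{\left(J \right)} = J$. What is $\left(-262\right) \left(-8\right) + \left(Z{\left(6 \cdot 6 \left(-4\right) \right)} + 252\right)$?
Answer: $2204$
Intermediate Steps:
$\left(-262\right) \left(-8\right) + \left(Z{\left(6 \cdot 6 \left(-4\right) \right)} + 252\right) = \left(-262\right) \left(-8\right) + \left(6 \cdot 6 \left(-4\right) + 252\right) = 2096 + \left(36 \left(-4\right) + 252\right) = 2096 + \left(-144 + 252\right) = 2096 + 108 = 2204$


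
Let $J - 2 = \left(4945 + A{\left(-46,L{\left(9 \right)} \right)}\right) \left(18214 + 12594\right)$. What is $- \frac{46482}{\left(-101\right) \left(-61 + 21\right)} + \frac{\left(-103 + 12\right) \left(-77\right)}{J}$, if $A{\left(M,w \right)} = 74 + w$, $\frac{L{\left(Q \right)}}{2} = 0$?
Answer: $- \frac{138216680699}{12013200580} \approx -11.505$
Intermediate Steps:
$L{\left(Q \right)} = 0$ ($L{\left(Q \right)} = 2 \cdot 0 = 0$)
$J = 154625354$ ($J = 2 + \left(4945 + \left(74 + 0\right)\right) \left(18214 + 12594\right) = 2 + \left(4945 + 74\right) 30808 = 2 + 5019 \cdot 30808 = 2 + 154625352 = 154625354$)
$- \frac{46482}{\left(-101\right) \left(-61 + 21\right)} + \frac{\left(-103 + 12\right) \left(-77\right)}{J} = - \frac{46482}{\left(-101\right) \left(-61 + 21\right)} + \frac{\left(-103 + 12\right) \left(-77\right)}{154625354} = - \frac{46482}{\left(-101\right) \left(-40\right)} + \left(-91\right) \left(-77\right) \frac{1}{154625354} = - \frac{46482}{4040} + 7007 \cdot \frac{1}{154625354} = \left(-46482\right) \frac{1}{4040} + \frac{539}{11894258} = - \frac{23241}{2020} + \frac{539}{11894258} = - \frac{138216680699}{12013200580}$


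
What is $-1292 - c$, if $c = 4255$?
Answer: $-5547$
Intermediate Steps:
$-1292 - c = -1292 - 4255 = -5547$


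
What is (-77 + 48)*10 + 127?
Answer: -163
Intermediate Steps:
(-77 + 48)*10 + 127 = -29*10 + 127 = -290 + 127 = -163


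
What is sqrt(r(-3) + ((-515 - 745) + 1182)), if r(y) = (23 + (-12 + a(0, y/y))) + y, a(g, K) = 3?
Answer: I*sqrt(67) ≈ 8.1853*I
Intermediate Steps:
r(y) = 14 + y (r(y) = (23 + (-12 + 3)) + y = (23 - 9) + y = 14 + y)
sqrt(r(-3) + ((-515 - 745) + 1182)) = sqrt((14 - 3) + ((-515 - 745) + 1182)) = sqrt(11 + (-1260 + 1182)) = sqrt(11 - 78) = sqrt(-67) = I*sqrt(67)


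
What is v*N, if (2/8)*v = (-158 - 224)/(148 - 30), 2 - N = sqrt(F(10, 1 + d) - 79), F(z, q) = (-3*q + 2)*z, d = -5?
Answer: -1528/59 + 764*sqrt(61)/59 ≈ 75.238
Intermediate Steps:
F(z, q) = z*(2 - 3*q) (F(z, q) = (2 - 3*q)*z = z*(2 - 3*q))
N = 2 - sqrt(61) (N = 2 - sqrt(10*(2 - 3*(1 - 5)) - 79) = 2 - sqrt(10*(2 - 3*(-4)) - 79) = 2 - sqrt(10*(2 + 12) - 79) = 2 - sqrt(10*14 - 79) = 2 - sqrt(140 - 79) = 2 - sqrt(61) ≈ -5.8102)
v = -764/59 (v = 4*((-158 - 224)/(148 - 30)) = 4*(-382/118) = 4*(-382*1/118) = 4*(-191/59) = -764/59 ≈ -12.949)
v*N = -764*(2 - sqrt(61))/59 = -1528/59 + 764*sqrt(61)/59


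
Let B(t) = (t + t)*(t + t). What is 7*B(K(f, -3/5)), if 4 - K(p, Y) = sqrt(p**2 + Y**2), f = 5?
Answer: 28952/25 - 224*sqrt(634)/5 ≈ 30.045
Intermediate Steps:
K(p, Y) = 4 - sqrt(Y**2 + p**2) (K(p, Y) = 4 - sqrt(p**2 + Y**2) = 4 - sqrt(Y**2 + p**2))
B(t) = 4*t**2 (B(t) = (2*t)*(2*t) = 4*t**2)
7*B(K(f, -3/5)) = 7*(4*(4 - sqrt((-3/5)**2 + 5**2))**2) = 7*(4*(4 - sqrt((-3*1/5)**2 + 25))**2) = 7*(4*(4 - sqrt((-3/5)**2 + 25))**2) = 7*(4*(4 - sqrt(9/25 + 25))**2) = 7*(4*(4 - sqrt(634/25))**2) = 7*(4*(4 - sqrt(634)/5)**2) = 28*(4 - sqrt(634)/5)**2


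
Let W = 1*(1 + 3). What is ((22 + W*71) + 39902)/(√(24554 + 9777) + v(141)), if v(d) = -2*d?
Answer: -11338656/45193 - 40208*√34331/45193 ≈ -415.74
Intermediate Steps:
W = 4 (W = 1*4 = 4)
((22 + W*71) + 39902)/(√(24554 + 9777) + v(141)) = ((22 + 4*71) + 39902)/(√(24554 + 9777) - 2*141) = ((22 + 284) + 39902)/(√34331 - 282) = (306 + 39902)/(-282 + √34331) = 40208/(-282 + √34331)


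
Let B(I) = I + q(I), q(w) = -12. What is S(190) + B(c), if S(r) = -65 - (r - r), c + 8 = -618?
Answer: -703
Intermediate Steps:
c = -626 (c = -8 - 618 = -626)
S(r) = -65 (S(r) = -65 - 1*0 = -65 + 0 = -65)
B(I) = -12 + I (B(I) = I - 12 = -12 + I)
S(190) + B(c) = -65 + (-12 - 626) = -65 - 638 = -703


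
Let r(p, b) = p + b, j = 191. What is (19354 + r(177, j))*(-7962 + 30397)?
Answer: 442463070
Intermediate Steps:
r(p, b) = b + p
(19354 + r(177, j))*(-7962 + 30397) = (19354 + (191 + 177))*(-7962 + 30397) = (19354 + 368)*22435 = 19722*22435 = 442463070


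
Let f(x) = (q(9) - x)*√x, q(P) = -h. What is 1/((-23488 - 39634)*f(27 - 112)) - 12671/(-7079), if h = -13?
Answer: 12671/7079 + I*√85/525806260 ≈ 1.7899 + 1.7534e-8*I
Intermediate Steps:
q(P) = 13 (q(P) = -1*(-13) = 13)
f(x) = √x*(13 - x) (f(x) = (13 - x)*√x = √x*(13 - x))
1/((-23488 - 39634)*f(27 - 112)) - 12671/(-7079) = 1/((-23488 - 39634)*((√(27 - 112)*(13 - (27 - 112))))) - 12671/(-7079) = 1/((-63122)*((√(-85)*(13 - 1*(-85))))) - 12671*(-1/7079) = -(-I*√85/(85*(13 + 85)))/63122 + 12671/7079 = -(-I*√85/8330)/63122 + 12671/7079 = -(-1)*I*√85/525806260 + 12671/7079 = I*√85/525806260 + 12671/7079 = 12671/7079 + I*√85/525806260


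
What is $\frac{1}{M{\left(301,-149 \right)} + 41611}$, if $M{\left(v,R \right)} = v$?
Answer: $\frac{1}{41912} \approx 2.386 \cdot 10^{-5}$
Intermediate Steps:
$\frac{1}{M{\left(301,-149 \right)} + 41611} = \frac{1}{301 + 41611} = \frac{1}{41912}$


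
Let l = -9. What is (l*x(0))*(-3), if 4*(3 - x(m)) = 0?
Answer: 81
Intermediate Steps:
x(m) = 3 (x(m) = 3 - 1/4*0 = 3 + 0 = 3)
(l*x(0))*(-3) = -9*3*(-3) = -27*(-3) = 81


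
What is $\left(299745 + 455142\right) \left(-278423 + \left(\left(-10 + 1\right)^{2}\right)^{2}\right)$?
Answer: $-205225089594$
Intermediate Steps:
$\left(299745 + 455142\right) \left(-278423 + \left(\left(-10 + 1\right)^{2}\right)^{2}\right) = 754887 \left(-278423 + \left(\left(-9\right)^{2}\right)^{2}\right) = 754887 \left(-278423 + 81^{2}\right) = 754887 \left(-278423 + 6561\right) = 754887 \left(-271862\right) = -205225089594$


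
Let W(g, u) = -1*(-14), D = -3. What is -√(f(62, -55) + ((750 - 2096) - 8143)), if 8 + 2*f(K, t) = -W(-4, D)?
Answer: -10*I*√95 ≈ -97.468*I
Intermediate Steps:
W(g, u) = 14
f(K, t) = -11 (f(K, t) = -4 + (-1*14)/2 = -4 + (½)*(-14) = -4 - 7 = -11)
-√(f(62, -55) + ((750 - 2096) - 8143)) = -√(-11 + ((750 - 2096) - 8143)) = -√(-11 + (-1346 - 8143)) = -√(-11 - 9489) = -√(-9500) = -10*I*√95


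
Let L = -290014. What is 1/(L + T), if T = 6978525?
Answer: 1/6688511 ≈ 1.4951e-7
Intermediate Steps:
1/(L + T) = 1/(-290014 + 6978525) = 1/6688511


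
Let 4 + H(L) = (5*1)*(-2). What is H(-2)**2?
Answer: 196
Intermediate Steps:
H(L) = -14 (H(L) = -4 + (5*1)*(-2) = -4 + 5*(-2) = -4 - 10 = -14)
H(-2)**2 = (-14)**2 = 196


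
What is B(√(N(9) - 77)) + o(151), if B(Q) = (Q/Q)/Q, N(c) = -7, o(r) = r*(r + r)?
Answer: 45602 - I*√21/42 ≈ 45602.0 - 0.10911*I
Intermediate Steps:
o(r) = 2*r² (o(r) = r*(2*r) = 2*r²)
B(Q) = 1/Q
B(√(N(9) - 77)) + o(151) = 1/(√(-7 - 77)) + 2*151² = 1/(√(-84)) + 2*22801 = 1/(2*I*√21) + 45602 = -I*√21/42 + 45602 = 45602 - I*√21/42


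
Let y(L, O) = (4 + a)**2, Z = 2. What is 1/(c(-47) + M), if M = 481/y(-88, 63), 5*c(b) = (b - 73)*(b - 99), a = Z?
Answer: 36/126625 ≈ 0.00028430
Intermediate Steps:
a = 2
y(L, O) = 36 (y(L, O) = (4 + 2)**2 = 6**2 = 36)
c(b) = (-99 + b)*(-73 + b)/5 (c(b) = ((b - 73)*(b - 99))/5 = ((-73 + b)*(-99 + b))/5 = ((-99 + b)*(-73 + b))/5 = (-99 + b)*(-73 + b)/5)
M = 481/36 ≈ 13.361
1/(c(-47) + M) = 1/((7227/5 - 172/5*(-47) + (1/5)*(-47)**2) + 481/36) = 1/((7227/5 + 8084/5 + (1/5)*2209) + 481/36) = 1/((7227/5 + 8084/5 + 2209/5) + 481/36) = 1/(3504 + 481/36) = 1/(126625/36) = 36/126625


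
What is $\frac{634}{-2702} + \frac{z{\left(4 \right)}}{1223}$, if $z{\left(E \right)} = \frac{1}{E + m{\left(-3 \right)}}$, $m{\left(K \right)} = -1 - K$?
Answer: $- \frac{2324795}{9913638} \approx -0.2345$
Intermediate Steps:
$z{\left(E \right)} = \frac{1}{2 + E}$ ($z{\left(E \right)} = \frac{1}{E - -2} = \frac{1}{E + \left(-1 + 3\right)} = \frac{1}{E + 2} = \frac{1}{2 + E}$)
$\frac{634}{-2702} + \frac{z{\left(4 \right)}}{1223} = \frac{634}{-2702} + \frac{1}{\left(2 + 4\right) 1223} = 634 \left(- \frac{1}{2702}\right) + \frac{1}{6} \cdot \frac{1}{1223} = - \frac{317}{1351} + \frac{1}{6} \cdot \frac{1}{1223} = - \frac{317}{1351} + \frac{1}{7338} = - \frac{2324795}{9913638}$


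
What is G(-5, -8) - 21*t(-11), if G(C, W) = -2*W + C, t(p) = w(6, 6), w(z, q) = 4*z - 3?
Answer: -430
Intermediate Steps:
w(z, q) = -3 + 4*z
t(p) = 21 (t(p) = -3 + 4*6 = -3 + 24 = 21)
G(C, W) = C - 2*W
G(-5, -8) - 21*t(-11) = (-5 - 2*(-8)) - 21*21 = (-5 + 16) - 441 = 11 - 441 = -430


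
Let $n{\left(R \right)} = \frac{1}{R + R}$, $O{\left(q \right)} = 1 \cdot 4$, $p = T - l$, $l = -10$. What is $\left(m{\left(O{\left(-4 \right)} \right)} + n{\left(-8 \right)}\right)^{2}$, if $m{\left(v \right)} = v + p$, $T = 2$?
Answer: $\frac{65025}{256} \approx 254.0$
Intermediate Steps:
$p = 12$ ($p = 2 - -10 = 2 + 10 = 12$)
$O{\left(q \right)} = 4$
$m{\left(v \right)} = 12 + v$ ($m{\left(v \right)} = v + 12 = 12 + v$)
$n{\left(R \right)} = \frac{1}{2 R}$
$\left(m{\left(O{\left(-4 \right)} \right)} + n{\left(-8 \right)}\right)^{2} = \left(\left(12 + 4\right) + \frac{1}{2 \left(-8\right)}\right)^{2} = \left(16 + \frac{1}{2} \left(- \frac{1}{8}\right)\right)^{2} = \left(16 - \frac{1}{16}\right)^{2} = \left(\frac{255}{16}\right)^{2} = \frac{65025}{256}$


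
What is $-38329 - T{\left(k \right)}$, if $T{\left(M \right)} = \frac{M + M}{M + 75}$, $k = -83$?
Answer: $- \frac{153399}{4} \approx -38350.0$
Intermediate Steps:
$T{\left(M \right)} = \frac{2 M}{75 + M}$
$-38329 - T{\left(k \right)} = -38329 - 2 \left(-83\right) \frac{1}{75 - 83} = -38329 - 2 \left(-83\right) \frac{1}{-8} = -38329 - 2 \left(-83\right) \left(- \frac{1}{8}\right) = -38329 - \frac{83}{4} = - \frac{153399}{4}$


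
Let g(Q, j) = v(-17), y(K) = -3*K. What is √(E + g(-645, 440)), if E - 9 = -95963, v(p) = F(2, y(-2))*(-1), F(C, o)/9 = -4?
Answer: I*√95918 ≈ 309.71*I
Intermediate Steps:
F(C, o) = -36 (F(C, o) = 9*(-4) = -36)
v(p) = 36 (v(p) = -36*(-1) = 36)
g(Q, j) = 36
E = -95954 (E = 9 - 95963 = -95954)
√(E + g(-645, 440)) = √(-95954 + 36) = √(-95918) = I*√95918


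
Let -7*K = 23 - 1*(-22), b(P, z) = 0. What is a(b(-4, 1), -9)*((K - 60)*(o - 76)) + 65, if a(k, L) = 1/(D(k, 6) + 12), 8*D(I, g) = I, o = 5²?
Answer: 9725/28 ≈ 347.32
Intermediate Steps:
o = 25
D(I, g) = I/8
K = -45/7 (K = -(23 - 1*(-22))/7 = -(23 + 22)/7 = -⅐*45 = -45/7 ≈ -6.4286)
a(k, L) = 1/(12 + k/8) (a(k, L) = 1/(k/8 + 12) = 1/(12 + k/8))
a(b(-4, 1), -9)*((K - 60)*(o - 76)) + 65 = (8/(96 + 0))*((-45/7 - 60)*(25 - 76)) + 65 = (8/96)*(-465/7*(-51)) + 65 = (8*(1/96))*(23715/7) + 65 = (1/12)*(23715/7) + 65 = 7905/28 + 65 = 9725/28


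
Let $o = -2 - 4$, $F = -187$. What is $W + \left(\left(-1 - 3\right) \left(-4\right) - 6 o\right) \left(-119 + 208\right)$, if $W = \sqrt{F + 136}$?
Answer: $4628 + i \sqrt{51} \approx 4628.0 + 7.1414 i$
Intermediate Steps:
$o = -6$ ($o = -2 - 4 = -6$)
$W = i \sqrt{51}$ ($W = \sqrt{-187 + 136} = \sqrt{-51} = i \sqrt{51} \approx 7.1414 i$)
$W + \left(\left(-1 - 3\right) \left(-4\right) - 6 o\right) \left(-119 + 208\right) = i \sqrt{51} + \left(\left(-1 - 3\right) \left(-4\right) - -36\right) \left(-119 + 208\right) = i \sqrt{51} + \left(\left(-4\right) \left(-4\right) + 36\right) 89 = i \sqrt{51} + \left(16 + 36\right) 89 = i \sqrt{51} + 52 \cdot 89 = i \sqrt{51} + 4628 = 4628 + i \sqrt{51}$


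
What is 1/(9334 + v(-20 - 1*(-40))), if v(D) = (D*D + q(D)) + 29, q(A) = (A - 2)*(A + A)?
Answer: 1/10483 ≈ 9.5393e-5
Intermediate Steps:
q(A) = 2*A*(-2 + A) (q(A) = (-2 + A)*(2*A) = 2*A*(-2 + A))
v(D) = 29 + D² + 2*D*(-2 + D) (v(D) = (D*D + 2*D*(-2 + D)) + 29 = (D² + 2*D*(-2 + D)) + 29 = 29 + D² + 2*D*(-2 + D))
1/(9334 + v(-20 - 1*(-40))) = 1/(9334 + (29 - 4*(-20 - 1*(-40)) + 3*(-20 - 1*(-40))²)) = 1/(9334 + (29 - 4*(-20 + 40) + 3*(-20 + 40)²)) = 1/(9334 + (29 - 4*20 + 3*20²)) = 1/(9334 + (29 - 80 + 3*400)) = 1/(9334 + (29 - 80 + 1200)) = 1/(9334 + 1149) = 1/10483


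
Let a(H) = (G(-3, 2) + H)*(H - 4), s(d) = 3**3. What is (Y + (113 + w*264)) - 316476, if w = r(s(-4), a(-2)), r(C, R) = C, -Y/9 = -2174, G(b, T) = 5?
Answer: -289669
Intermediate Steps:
Y = 19566 (Y = -9*(-2174) = 19566)
s(d) = 27
a(H) = (-4 + H)*(5 + H) (a(H) = (5 + H)*(H - 4) = (5 + H)*(-4 + H) = (-4 + H)*(5 + H))
w = 27
(Y + (113 + w*264)) - 316476 = (19566 + (113 + 27*264)) - 316476 = (19566 + (113 + 7128)) - 316476 = (19566 + 7241) - 316476 = 26807 - 316476 = -289669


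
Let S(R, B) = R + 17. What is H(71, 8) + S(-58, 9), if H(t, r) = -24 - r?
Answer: -73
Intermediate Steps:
S(R, B) = 17 + R
H(71, 8) + S(-58, 9) = (-24 - 1*8) + (17 - 58) = (-24 - 8) - 41 = -32 - 41 = -73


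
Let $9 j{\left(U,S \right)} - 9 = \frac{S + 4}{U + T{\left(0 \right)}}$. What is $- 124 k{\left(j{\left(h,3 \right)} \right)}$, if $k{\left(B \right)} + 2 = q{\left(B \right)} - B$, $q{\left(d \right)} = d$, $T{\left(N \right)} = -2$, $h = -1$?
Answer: $248$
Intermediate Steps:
$j{\left(U,S \right)} = 1 + \frac{4 + S}{9 \left(-2 + U\right)}$ ($j{\left(U,S \right)} = 1 + \frac{\left(S + 4\right) \frac{1}{U - 2}}{9} = 1 + \frac{\left(4 + S\right) \frac{1}{-2 + U}}{9} = 1 + \frac{\frac{1}{-2 + U} \left(4 + S\right)}{9} = 1 + \frac{4 + S}{9 \left(-2 + U\right)}$)
$k{\left(B \right)} = -2$ ($k{\left(B \right)} = -2 + \left(B - B\right) = -2 + 0 = -2$)
$- 124 k{\left(j{\left(h,3 \right)} \right)} = \left(-124\right) \left(-2\right) = 248$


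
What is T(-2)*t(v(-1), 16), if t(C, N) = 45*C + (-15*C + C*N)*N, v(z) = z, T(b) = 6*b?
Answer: 732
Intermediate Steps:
t(C, N) = 45*C + N*(-15*C + C*N)
T(-2)*t(v(-1), 16) = (6*(-2))*(-(45 + 16² - 15*16)) = -(-12)*(45 + 256 - 240) = -(-12)*61 = -12*(-61) = 732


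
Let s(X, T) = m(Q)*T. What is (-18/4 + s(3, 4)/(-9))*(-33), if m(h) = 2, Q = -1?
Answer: 1067/6 ≈ 177.83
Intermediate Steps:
s(X, T) = 2*T
(-18/4 + s(3, 4)/(-9))*(-33) = (-18/4 + (2*4)/(-9))*(-33) = (-18*¼ + 8*(-⅑))*(-33) = (-9/2 - 8/9)*(-33) = -97/18*(-33) = 1067/6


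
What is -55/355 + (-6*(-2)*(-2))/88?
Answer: -334/781 ≈ -0.42766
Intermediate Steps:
-55/355 + (-6*(-2)*(-2))/88 = -55*1/355 + (12*(-2))*(1/88) = -11/71 - 24*1/88 = -11/71 - 3/11 = -334/781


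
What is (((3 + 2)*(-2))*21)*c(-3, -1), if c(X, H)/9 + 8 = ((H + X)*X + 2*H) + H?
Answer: -1890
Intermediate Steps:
c(X, H) = -72 + 27*H + 9*X*(H + X) (c(X, H) = -72 + 9*(((H + X)*X + 2*H) + H) = -72 + 9*((X*(H + X) + 2*H) + H) = -72 + 9*((2*H + X*(H + X)) + H) = -72 + 9*(3*H + X*(H + X)) = -72 + (27*H + 9*X*(H + X)) = -72 + 27*H + 9*X*(H + X))
(((3 + 2)*(-2))*21)*c(-3, -1) = (((3 + 2)*(-2))*21)*(-72 + 9*(-3)² + 27*(-1) + 9*(-1)*(-3)) = ((5*(-2))*21)*(-72 + 9*9 - 27 + 27) = (-10*21)*(-72 + 81 - 27 + 27) = -210*9 = -1890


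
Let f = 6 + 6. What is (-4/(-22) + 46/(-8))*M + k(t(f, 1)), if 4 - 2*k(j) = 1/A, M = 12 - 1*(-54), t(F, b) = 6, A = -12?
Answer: -8771/24 ≈ -365.46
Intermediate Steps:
f = 12
M = 66 (M = 12 + 54 = 66)
k(j) = 49/24 (k(j) = 2 - 1/2/(-12) = 2 - 1/2*(-1/12) = 2 + 1/24 = 49/24)
(-4/(-22) + 46/(-8))*M + k(t(f, 1)) = (-4/(-22) + 46/(-8))*66 + 49/24 = (-4*(-1/22) + 46*(-1/8))*66 + 49/24 = (2/11 - 23/4)*66 + 49/24 = -245/44*66 + 49/24 = -735/2 + 49/24 = -8771/24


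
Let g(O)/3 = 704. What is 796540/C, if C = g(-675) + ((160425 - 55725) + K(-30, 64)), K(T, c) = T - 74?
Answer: 199135/26677 ≈ 7.4647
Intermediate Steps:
K(T, c) = -74 + T
g(O) = 2112 (g(O) = 3*704 = 2112)
C = 106708 (C = 2112 + ((160425 - 55725) + (-74 - 30)) = 2112 + (104700 - 104) = 2112 + 104596 = 106708)
796540/C = 796540/106708 = 796540*(1/106708) = 199135/26677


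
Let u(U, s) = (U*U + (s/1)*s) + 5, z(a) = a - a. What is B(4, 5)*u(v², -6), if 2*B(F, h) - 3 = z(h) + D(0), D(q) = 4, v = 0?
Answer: 287/2 ≈ 143.50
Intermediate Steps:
z(a) = 0
B(F, h) = 7/2 (B(F, h) = 3/2 + (0 + 4)/2 = 3/2 + (½)*4 = 3/2 + 2 = 7/2)
u(U, s) = 5 + U² + s² (u(U, s) = (U² + (s*1)*s) + 5 = (U² + s*s) + 5 = (U² + s²) + 5 = 5 + U² + s²)
B(4, 5)*u(v², -6) = 7*(5 + (0²)² + (-6)²)/2 = 7*(5 + 0² + 36)/2 = 7*(5 + 0 + 36)/2 = (7/2)*41 = 287/2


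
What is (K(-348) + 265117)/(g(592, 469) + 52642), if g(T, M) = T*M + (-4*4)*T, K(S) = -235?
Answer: 132441/160409 ≈ 0.82565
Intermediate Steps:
g(T, M) = -16*T + M*T (g(T, M) = M*T - 16*T = -16*T + M*T)
(K(-348) + 265117)/(g(592, 469) + 52642) = (-235 + 265117)/(592*(-16 + 469) + 52642) = 264882/(592*453 + 52642) = 264882/(268176 + 52642) = 264882/320818 = 264882*(1/320818) = 132441/160409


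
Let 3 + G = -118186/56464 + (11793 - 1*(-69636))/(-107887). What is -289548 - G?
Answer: -881906534158261/3045865784 ≈ -2.8954e+5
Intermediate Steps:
G = -17811867371/3045865784 (G = -3 + (-118186/56464 + (11793 - 1*(-69636))/(-107887)) = -3 + (-118186*1/56464 + (11793 + 69636)*(-1/107887)) = -3 + (-59093/28232 + 81429*(-1/107887)) = -3 + (-59093/28232 - 81429/107887) = -3 - 8674270019/3045865784 = -17811867371/3045865784 ≈ -5.8479)
-289548 - G = -289548 - 1*(-17811867371/3045865784) = -289548 + 17811867371/3045865784 = -881906534158261/3045865784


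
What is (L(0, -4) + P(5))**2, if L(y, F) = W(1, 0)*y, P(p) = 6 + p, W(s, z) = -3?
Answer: 121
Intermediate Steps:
L(y, F) = -3*y
(L(0, -4) + P(5))**2 = (-3*0 + (6 + 5))**2 = (0 + 11)**2 = 11**2 = 121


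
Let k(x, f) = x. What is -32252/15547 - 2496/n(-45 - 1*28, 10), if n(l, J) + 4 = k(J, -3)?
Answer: -6499804/15547 ≈ -418.07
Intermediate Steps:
n(l, J) = -4 + J
-32252/15547 - 2496/n(-45 - 1*28, 10) = -32252/15547 - 2496/(-4 + 10) = -32252*1/15547 - 2496/6 = -32252/15547 - 2496*⅙ = -32252/15547 - 416 = -6499804/15547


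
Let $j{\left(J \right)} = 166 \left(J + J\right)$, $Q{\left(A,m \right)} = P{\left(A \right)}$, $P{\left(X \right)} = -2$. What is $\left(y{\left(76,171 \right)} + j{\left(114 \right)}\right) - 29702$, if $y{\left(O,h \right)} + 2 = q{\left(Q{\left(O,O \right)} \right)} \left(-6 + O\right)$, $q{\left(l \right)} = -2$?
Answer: $8004$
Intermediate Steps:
$Q{\left(A,m \right)} = -2$
$y{\left(O,h \right)} = 10 - 2 O$ ($y{\left(O,h \right)} = -2 - 2 \left(-6 + O\right) = -2 - \left(-12 + 2 O\right) = 10 - 2 O$)
$j{\left(J \right)} = 332 J$ ($j{\left(J \right)} = 166 \cdot 2 J = 332 J$)
$\left(y{\left(76,171 \right)} + j{\left(114 \right)}\right) - 29702 = \left(\left(10 - 152\right) + 332 \cdot 114\right) - 29702 = \left(\left(10 - 152\right) + 37848\right) - 29702 = \left(-142 + 37848\right) - 29702 = 37706 - 29702 = 8004$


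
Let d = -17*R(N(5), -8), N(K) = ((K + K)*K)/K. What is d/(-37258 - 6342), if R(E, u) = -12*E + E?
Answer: -187/4360 ≈ -0.042890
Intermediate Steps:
N(K) = 2*K (N(K) = ((2*K)*K)/K = (2*K**2)/K = 2*K)
R(E, u) = -11*E
d = 1870 (d = -(-187)*2*5 = -(-187)*10 = -17*(-110) = 1870)
d/(-37258 - 6342) = 1870/(-37258 - 6342) = 1870/(-43600) = 1870*(-1/43600) = -187/4360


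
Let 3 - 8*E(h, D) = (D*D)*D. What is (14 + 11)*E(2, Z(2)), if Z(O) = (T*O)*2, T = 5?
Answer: -199925/8 ≈ -24991.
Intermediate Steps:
Z(O) = 10*O (Z(O) = (5*O)*2 = 10*O)
E(h, D) = 3/8 - D³/8 (E(h, D) = 3/8 - D*D*D/8 = 3/8 - D²*D/8 = 3/8 - D³/8)
(14 + 11)*E(2, Z(2)) = (14 + 11)*(3/8 - (10*2)³/8) = 25*(3/8 - ⅛*20³) = 25*(3/8 - ⅛*8000) = 25*(3/8 - 1000) = 25*(-7997/8) = -199925/8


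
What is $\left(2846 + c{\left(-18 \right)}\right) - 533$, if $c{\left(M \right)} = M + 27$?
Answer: $2322$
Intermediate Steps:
$c{\left(M \right)} = 27 + M$
$\left(2846 + c{\left(-18 \right)}\right) - 533 = \left(2846 + \left(27 - 18\right)\right) - 533 = \left(2846 + 9\right) - 533 = 2855 - 533 = 2322$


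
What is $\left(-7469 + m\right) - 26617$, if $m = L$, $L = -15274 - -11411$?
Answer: $-37949$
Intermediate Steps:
$L = -3863$ ($L = -15274 + 11411 = -3863$)
$m = -3863$
$\left(-7469 + m\right) - 26617 = \left(-7469 - 3863\right) - 26617 = -11332 - 26617 = -37949$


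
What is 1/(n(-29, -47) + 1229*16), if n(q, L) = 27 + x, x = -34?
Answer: 1/19657 ≈ 5.0872e-5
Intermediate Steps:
n(q, L) = -7 (n(q, L) = 27 - 34 = -7)
1/(n(-29, -47) + 1229*16) = 1/(-7 + 1229*16) = 1/(-7 + 19664) = 1/19657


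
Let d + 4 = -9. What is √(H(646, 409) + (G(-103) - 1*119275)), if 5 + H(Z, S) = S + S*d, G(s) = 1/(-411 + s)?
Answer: I*√32809973362/514 ≈ 352.4*I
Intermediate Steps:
d = -13 (d = -4 - 9 = -13)
H(Z, S) = -5 - 12*S (H(Z, S) = -5 + (S + S*(-13)) = -5 + (S - 13*S) = -5 - 12*S)
√(H(646, 409) + (G(-103) - 1*119275)) = √((-5 - 12*409) + (1/(-411 - 103) - 1*119275)) = √((-5 - 4908) + (1/(-514) - 119275)) = √(-4913 + (-1/514 - 119275)) = √(-4913 - 61307351/514) = √(-63832633/514) = I*√32809973362/514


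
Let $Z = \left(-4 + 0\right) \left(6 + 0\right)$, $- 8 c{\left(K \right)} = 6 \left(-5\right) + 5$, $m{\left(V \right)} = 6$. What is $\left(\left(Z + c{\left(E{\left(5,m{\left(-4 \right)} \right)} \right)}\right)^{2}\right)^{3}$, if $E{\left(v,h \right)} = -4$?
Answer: $\frac{21691961596369}{262144} \approx 8.2748 \cdot 10^{7}$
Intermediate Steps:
$c{\left(K \right)} = \frac{25}{8}$ ($c{\left(K \right)} = - \frac{6 \left(-5\right) + 5}{8} = - \frac{-30 + 5}{8} = \left(- \frac{1}{8}\right) \left(-25\right) = \frac{25}{8}$)
$Z = -24$ ($Z = \left(-4\right) 6 = -24$)
$\left(\left(Z + c{\left(E{\left(5,m{\left(-4 \right)} \right)} \right)}\right)^{2}\right)^{3} = \left(\left(-24 + \frac{25}{8}\right)^{2}\right)^{3} = \left(\left(- \frac{167}{8}\right)^{2}\right)^{3} = \left(\frac{27889}{64}\right)^{3} = \frac{21691961596369}{262144}$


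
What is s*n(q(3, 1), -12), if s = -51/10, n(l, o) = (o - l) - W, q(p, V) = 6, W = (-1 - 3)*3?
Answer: 153/5 ≈ 30.600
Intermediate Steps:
W = -12 (W = -4*3 = -12)
n(l, o) = 12 + o - l (n(l, o) = (o - l) - 1*(-12) = (o - l) + 12 = 12 + o - l)
s = -51/10 (s = -51*⅒ = -51/10 ≈ -5.1000)
s*n(q(3, 1), -12) = -51*(12 - 12 - 1*6)/10 = -51*(12 - 12 - 6)/10 = -51/10*(-6) = 153/5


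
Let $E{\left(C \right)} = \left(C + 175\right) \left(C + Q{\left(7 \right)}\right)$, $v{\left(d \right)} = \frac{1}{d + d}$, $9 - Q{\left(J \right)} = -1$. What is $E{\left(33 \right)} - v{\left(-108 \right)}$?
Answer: $\frac{1931905}{216} \approx 8944.0$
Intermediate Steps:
$Q{\left(J \right)} = 10$ ($Q{\left(J \right)} = 9 - -1 = 9 + 1 = 10$)
$v{\left(d \right)} = \frac{1}{2 d}$
$E{\left(C \right)} = \left(10 + C\right) \left(175 + C\right)$ ($E{\left(C \right)} = \left(C + 175\right) \left(C + 10\right) = \left(175 + C\right) \left(10 + C\right) = \left(10 + C\right) \left(175 + C\right)$)
$E{\left(33 \right)} - v{\left(-108 \right)} = \left(1750 + 33^{2} + 185 \cdot 33\right) - \frac{1}{2 \left(-108\right)} = \left(1750 + 1089 + 6105\right) - \frac{1}{2} \left(- \frac{1}{108}\right) = 8944 - - \frac{1}{216} = 8944 + \frac{1}{216} = \frac{1931905}{216}$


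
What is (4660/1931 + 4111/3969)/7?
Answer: 26433881/53648973 ≈ 0.49272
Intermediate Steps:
(4660/1931 + 4111/3969)/7 = (⅐)*(26433881/7664139) = 26433881/53648973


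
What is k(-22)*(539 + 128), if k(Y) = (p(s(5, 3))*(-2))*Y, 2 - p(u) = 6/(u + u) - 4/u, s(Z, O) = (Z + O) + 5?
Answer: 792396/13 ≈ 60954.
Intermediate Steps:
s(Z, O) = 5 + O + Z (s(Z, O) = (O + Z) + 5 = 5 + O + Z)
p(u) = 2 + 1/u (p(u) = 2 - (6/(u + u) - 4/u) = 2 - (6/((2*u)) - 4/u) = 2 - (6*(1/(2*u)) - 4/u) = 2 - (3/u - 4/u) = 2 - (-1)/u = 2 + 1/u)
k(Y) = -54*Y/13 (k(Y) = ((2 + 1/(5 + 3 + 5))*(-2))*Y = ((2 + 1/13)*(-2))*Y = ((27/13)*(-2))*Y = -54*Y/13)
k(-22)*(539 + 128) = (-54/13*(-22))*(539 + 128) = (1188/13)*667 = 792396/13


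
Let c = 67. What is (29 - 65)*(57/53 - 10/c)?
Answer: -118404/3551 ≈ -33.344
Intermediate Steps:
(29 - 65)*(57/53 - 10/c) = (29 - 65)*(57/53 - 10/67) = -36*(57*(1/53) - 10*1/67) = -36*(57/53 - 10/67) = -36*3289/3551 = -118404/3551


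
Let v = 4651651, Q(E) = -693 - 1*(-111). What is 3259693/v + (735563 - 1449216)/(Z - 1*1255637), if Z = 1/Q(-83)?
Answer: 4314165696636301/3399336936743485 ≈ 1.2691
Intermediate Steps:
Q(E) = -582 (Q(E) = -693 + 111 = -582)
Z = -1/582 (Z = 1/(-582) = -1/582 ≈ -0.0017182)
3259693/v + (735563 - 1449216)/(Z - 1*1255637) = 3259693/4651651 + (735563 - 1449216)/(-1/582 - 1*1255637) = 3259693*(1/4651651) - 713653/(-1/582 - 1255637) = 3259693/4651651 - 713653/(-730780735/582) = 3259693/4651651 - 713653*(-582/730780735) = 3259693/4651651 + 415346046/730780735 = 4314165696636301/3399336936743485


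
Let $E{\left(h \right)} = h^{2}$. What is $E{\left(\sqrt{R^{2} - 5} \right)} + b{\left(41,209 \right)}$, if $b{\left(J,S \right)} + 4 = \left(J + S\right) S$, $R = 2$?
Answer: $52245$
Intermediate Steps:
$b{\left(J,S \right)} = -4 + S \left(J + S\right)$ ($b{\left(J,S \right)} = -4 + \left(J + S\right) S = -4 + S \left(J + S\right)$)
$E{\left(\sqrt{R^{2} - 5} \right)} + b{\left(41,209 \right)} = \left(\sqrt{2^{2} - 5}\right)^{2} + \left(-4 + 209^{2} + 41 \cdot 209\right) = \left(\sqrt{4 - 5}\right)^{2} + \left(-4 + 43681 + 8569\right) = \left(\sqrt{-1}\right)^{2} + 52246 = i^{2} + 52246 = -1 + 52246 = 52245$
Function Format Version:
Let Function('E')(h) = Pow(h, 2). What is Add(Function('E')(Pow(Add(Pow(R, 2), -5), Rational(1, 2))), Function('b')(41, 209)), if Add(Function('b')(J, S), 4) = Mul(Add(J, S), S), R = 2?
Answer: 52245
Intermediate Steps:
Function('b')(J, S) = Add(-4, Mul(S, Add(J, S))) (Function('b')(J, S) = Add(-4, Mul(Add(J, S), S)) = Add(-4, Mul(S, Add(J, S))))
Add(Function('E')(Pow(Add(Pow(R, 2), -5), Rational(1, 2))), Function('b')(41, 209)) = Add(Pow(Pow(Add(Pow(2, 2), -5), Rational(1, 2)), 2), Add(-4, Pow(209, 2), Mul(41, 209))) = Add(Pow(Pow(Add(4, -5), Rational(1, 2)), 2), Add(-4, 43681, 8569)) = Add(Pow(Pow(-1, Rational(1, 2)), 2), 52246) = Add(Pow(I, 2), 52246) = Add(-1, 52246) = 52245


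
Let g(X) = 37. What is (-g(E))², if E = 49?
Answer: 1369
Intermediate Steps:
(-g(E))² = (-1*37)² = (-37)² = 1369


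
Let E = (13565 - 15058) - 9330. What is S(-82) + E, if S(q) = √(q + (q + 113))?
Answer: -10823 + I*√51 ≈ -10823.0 + 7.1414*I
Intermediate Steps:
E = -10823 (E = -1493 - 9330 = -10823)
S(q) = √(113 + 2*q) (S(q) = √(q + (113 + q)) = √(113 + 2*q))
S(-82) + E = √(113 + 2*(-82)) - 10823 = √(113 - 164) - 10823 = √(-51) - 10823 = I*√51 - 10823 = -10823 + I*√51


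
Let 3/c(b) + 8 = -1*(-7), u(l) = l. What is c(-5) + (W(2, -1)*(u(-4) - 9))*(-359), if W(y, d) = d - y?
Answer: -14004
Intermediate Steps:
c(b) = -3 (c(b) = 3/(-8 - 1*(-7)) = 3/(-8 + 7) = 3/(-1) = 3*(-1) = -3)
c(-5) + (W(2, -1)*(u(-4) - 9))*(-359) = -3 + ((-1 - 1*2)*(-4 - 9))*(-359) = -3 + ((-1 - 2)*(-13))*(-359) = -3 - 3*(-13)*(-359) = -3 + 39*(-359) = -3 - 14001 = -14004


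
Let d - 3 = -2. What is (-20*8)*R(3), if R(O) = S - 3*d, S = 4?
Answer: -160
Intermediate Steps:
d = 1 (d = 3 - 2 = 1)
R(O) = 1 (R(O) = 4 - 3*1 = 4 - 3 = 1)
(-20*8)*R(3) = -20*8*1 = -160*1 = -160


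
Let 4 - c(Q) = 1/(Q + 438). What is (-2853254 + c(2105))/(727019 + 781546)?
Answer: -2418604917/1278760265 ≈ -1.8914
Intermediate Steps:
c(Q) = 4 - 1/(438 + Q) (c(Q) = 4 - 1/(Q + 438) = 4 - 1/(438 + Q))
(-2853254 + c(2105))/(727019 + 781546) = (-2853254 + (1751 + 4*2105)/(438 + 2105))/(727019 + 781546) = (-2853254 + (1751 + 8420)/2543)/1508565 = (-2853254 + (1/2543)*10171)*(1/1508565) = (-2853254 + 10171/2543)*(1/1508565) = -7255814751/2543*1/1508565 = -2418604917/1278760265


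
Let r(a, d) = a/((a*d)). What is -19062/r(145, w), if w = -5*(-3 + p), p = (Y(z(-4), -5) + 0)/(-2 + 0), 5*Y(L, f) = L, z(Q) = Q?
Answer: -247806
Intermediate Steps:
Y(L, f) = L/5
p = 2/5 (p = ((1/5)*(-4) + 0)/(-2 + 0) = (-4/5 + 0)/(-2) = -4/5*(-1/2) = 2/5 ≈ 0.40000)
w = 13 (w = -5*(-3 + 2/5) = -5*(-13/5) = 13)
r(a, d) = 1/d (r(a, d) = a*(1/(a*d)) = 1/d)
-19062/r(145, w) = -19062/(1/13) = -19062/1/13 = -19062*13 = -247806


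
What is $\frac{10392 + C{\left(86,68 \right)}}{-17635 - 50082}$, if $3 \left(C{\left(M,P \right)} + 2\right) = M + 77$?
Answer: $- \frac{31333}{203151} \approx -0.15424$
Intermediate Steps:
$C{\left(M,P \right)} = \frac{71}{3} + \frac{M}{3}$ ($C{\left(M,P \right)} = -2 + \frac{M + 77}{3} = -2 + \frac{77 + M}{3} = -2 + \left(\frac{77}{3} + \frac{M}{3}\right) = \frac{71}{3} + \frac{M}{3}$)
$\frac{10392 + C{\left(86,68 \right)}}{-17635 - 50082} = \frac{10392 + \left(\frac{71}{3} + \frac{1}{3} \cdot 86\right)}{-17635 - 50082} = \frac{10392 + \left(\frac{71}{3} + \frac{86}{3}\right)}{-67717} = \left(10392 + \frac{157}{3}\right) \left(- \frac{1}{67717}\right) = \frac{31333}{3} \left(- \frac{1}{67717}\right) = - \frac{31333}{203151}$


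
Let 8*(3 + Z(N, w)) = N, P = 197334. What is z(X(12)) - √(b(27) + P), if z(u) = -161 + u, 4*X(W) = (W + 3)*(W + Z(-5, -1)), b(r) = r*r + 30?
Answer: -4147/32 - √198093 ≈ -574.67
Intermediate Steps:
Z(N, w) = -3 + N/8
b(r) = 30 + r² (b(r) = r² + 30 = 30 + r²)
X(W) = (3 + W)*(-29/8 + W)/4 (X(W) = ((W + 3)*(W + (-3 + (⅛)*(-5))))/4 = ((3 + W)*(W + (-3 - 5/8)))/4 = ((3 + W)*(W - 29/8))/4 = ((3 + W)*(-29/8 + W))/4 = (3 + W)*(-29/8 + W)/4)
z(X(12)) - √(b(27) + P) = (-161 + (-87/32 - 5/32*12 + (¼)*12²)) - √((30 + 27²) + 197334) = (-161 + (-87/32 - 15/8 + (¼)*144)) - √((30 + 729) + 197334) = (-161 + (-87/32 - 15/8 + 36)) - √(759 + 197334) = (-161 + 1005/32) - √198093 = -4147/32 - √198093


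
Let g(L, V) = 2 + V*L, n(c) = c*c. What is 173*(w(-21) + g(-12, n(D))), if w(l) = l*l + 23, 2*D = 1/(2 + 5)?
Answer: 3949763/49 ≈ 80607.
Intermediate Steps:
D = 1/14 (D = 1/(2*(2 + 5)) = (½)/7 = (½)*(⅐) = 1/14 ≈ 0.071429)
n(c) = c²
g(L, V) = 2 + L*V
w(l) = 23 + l² (w(l) = l² + 23 = 23 + l²)
173*(w(-21) + g(-12, n(D))) = 173*((23 + (-21)²) + (2 - 12*(1/14)²)) = 173*((23 + 441) + (2 - 12*1/196)) = 173*(464 + (2 - 3/49)) = 173*(464 + 95/49) = 173*(22831/49) = 3949763/49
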